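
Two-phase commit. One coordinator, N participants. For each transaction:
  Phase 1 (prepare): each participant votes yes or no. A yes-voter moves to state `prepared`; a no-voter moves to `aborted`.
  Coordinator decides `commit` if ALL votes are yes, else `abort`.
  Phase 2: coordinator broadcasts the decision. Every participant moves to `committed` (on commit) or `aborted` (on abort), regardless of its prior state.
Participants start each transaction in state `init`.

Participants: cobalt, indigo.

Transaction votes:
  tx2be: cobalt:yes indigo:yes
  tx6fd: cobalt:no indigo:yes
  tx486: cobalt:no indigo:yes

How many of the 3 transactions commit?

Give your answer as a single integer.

Answer: 1

Derivation:
tx2be: all yes -> commit (commits=1)
tx6fd: no from cobalt -> abort (commits=1)
tx486: no from cobalt -> abort (commits=1)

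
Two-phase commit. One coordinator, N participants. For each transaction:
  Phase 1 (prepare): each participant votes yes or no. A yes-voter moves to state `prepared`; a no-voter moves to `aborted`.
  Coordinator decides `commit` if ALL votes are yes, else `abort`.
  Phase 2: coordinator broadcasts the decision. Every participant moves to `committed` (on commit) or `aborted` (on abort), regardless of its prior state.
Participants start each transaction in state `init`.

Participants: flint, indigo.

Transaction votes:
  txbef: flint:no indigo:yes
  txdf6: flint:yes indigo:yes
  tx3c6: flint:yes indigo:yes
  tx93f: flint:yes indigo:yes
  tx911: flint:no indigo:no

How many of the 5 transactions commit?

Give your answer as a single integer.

txbef: no from flint -> abort (commits=0)
txdf6: all yes -> commit (commits=1)
tx3c6: all yes -> commit (commits=2)
tx93f: all yes -> commit (commits=3)
tx911: no from flint, indigo -> abort (commits=3)

Answer: 3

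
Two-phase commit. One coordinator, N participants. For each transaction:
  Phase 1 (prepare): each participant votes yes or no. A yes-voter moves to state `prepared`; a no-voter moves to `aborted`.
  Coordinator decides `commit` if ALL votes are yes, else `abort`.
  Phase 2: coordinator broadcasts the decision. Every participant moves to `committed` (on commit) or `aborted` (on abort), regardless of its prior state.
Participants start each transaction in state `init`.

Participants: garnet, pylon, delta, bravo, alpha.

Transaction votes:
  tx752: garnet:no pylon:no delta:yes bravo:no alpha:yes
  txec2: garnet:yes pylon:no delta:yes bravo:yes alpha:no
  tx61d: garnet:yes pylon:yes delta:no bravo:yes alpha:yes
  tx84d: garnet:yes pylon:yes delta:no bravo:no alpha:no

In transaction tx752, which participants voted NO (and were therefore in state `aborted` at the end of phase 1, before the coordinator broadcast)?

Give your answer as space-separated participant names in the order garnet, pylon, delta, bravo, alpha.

Answer: garnet pylon bravo

Derivation:
Txn tx752 phase 1: garnet no -> aborted; pylon no -> aborted; delta yes -> prepared; bravo no -> aborted; alpha yes -> prepared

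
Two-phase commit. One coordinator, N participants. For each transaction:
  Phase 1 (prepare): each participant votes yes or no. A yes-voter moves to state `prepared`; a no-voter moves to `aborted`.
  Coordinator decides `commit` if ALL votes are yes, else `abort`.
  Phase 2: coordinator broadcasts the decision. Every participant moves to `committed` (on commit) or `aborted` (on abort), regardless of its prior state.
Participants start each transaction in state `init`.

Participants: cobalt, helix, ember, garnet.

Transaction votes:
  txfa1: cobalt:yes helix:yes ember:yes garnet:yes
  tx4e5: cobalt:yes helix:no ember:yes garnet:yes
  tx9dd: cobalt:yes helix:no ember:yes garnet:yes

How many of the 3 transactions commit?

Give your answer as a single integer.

txfa1: all yes -> commit (commits=1)
tx4e5: no from helix -> abort (commits=1)
tx9dd: no from helix -> abort (commits=1)

Answer: 1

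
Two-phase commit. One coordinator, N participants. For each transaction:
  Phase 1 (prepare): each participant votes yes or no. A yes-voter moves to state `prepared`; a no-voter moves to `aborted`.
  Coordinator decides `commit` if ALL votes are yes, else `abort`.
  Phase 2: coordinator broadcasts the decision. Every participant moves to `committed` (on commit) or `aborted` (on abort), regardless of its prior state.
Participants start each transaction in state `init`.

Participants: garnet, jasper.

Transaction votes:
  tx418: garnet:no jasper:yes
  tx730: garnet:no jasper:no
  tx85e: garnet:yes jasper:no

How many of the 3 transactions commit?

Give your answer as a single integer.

Answer: 0

Derivation:
tx418: no from garnet -> abort (commits=0)
tx730: no from garnet, jasper -> abort (commits=0)
tx85e: no from jasper -> abort (commits=0)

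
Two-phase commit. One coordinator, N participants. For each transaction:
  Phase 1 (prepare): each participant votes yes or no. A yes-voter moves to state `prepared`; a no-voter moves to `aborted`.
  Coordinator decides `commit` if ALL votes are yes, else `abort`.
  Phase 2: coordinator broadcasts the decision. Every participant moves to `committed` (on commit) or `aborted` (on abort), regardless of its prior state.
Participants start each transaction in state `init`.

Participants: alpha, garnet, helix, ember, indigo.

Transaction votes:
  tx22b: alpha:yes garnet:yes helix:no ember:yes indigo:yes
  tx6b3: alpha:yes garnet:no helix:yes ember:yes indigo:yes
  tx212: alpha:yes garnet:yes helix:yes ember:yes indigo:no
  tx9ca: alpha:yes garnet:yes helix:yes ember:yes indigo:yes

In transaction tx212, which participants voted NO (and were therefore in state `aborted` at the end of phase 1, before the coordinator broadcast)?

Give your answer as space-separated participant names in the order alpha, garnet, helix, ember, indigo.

Answer: indigo

Derivation:
Txn tx212 phase 1: alpha yes -> prepared; garnet yes -> prepared; helix yes -> prepared; ember yes -> prepared; indigo no -> aborted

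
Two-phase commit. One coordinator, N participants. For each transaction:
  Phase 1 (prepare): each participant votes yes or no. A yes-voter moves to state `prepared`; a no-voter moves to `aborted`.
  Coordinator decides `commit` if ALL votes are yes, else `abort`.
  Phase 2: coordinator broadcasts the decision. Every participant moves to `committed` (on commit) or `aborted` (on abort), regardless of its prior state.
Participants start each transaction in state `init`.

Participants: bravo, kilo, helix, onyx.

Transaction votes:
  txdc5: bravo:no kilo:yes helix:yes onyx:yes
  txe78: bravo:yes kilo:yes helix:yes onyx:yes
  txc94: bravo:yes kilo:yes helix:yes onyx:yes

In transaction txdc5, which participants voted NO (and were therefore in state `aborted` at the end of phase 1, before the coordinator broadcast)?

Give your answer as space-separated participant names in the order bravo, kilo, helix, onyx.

Txn txdc5 phase 1: bravo no -> aborted; kilo yes -> prepared; helix yes -> prepared; onyx yes -> prepared

Answer: bravo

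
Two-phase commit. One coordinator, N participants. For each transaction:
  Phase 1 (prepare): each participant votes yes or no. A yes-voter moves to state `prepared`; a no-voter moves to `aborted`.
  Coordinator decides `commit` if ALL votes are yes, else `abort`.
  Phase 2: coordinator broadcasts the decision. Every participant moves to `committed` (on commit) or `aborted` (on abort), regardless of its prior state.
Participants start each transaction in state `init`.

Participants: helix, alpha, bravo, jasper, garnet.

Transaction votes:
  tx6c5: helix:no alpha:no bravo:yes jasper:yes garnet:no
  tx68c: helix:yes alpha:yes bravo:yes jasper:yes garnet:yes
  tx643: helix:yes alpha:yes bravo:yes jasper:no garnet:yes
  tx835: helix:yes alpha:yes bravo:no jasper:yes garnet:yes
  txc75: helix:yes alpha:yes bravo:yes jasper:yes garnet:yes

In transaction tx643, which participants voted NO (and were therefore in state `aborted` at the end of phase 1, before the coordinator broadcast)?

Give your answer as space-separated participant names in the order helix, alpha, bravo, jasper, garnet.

Txn tx643 phase 1: helix yes -> prepared; alpha yes -> prepared; bravo yes -> prepared; jasper no -> aborted; garnet yes -> prepared

Answer: jasper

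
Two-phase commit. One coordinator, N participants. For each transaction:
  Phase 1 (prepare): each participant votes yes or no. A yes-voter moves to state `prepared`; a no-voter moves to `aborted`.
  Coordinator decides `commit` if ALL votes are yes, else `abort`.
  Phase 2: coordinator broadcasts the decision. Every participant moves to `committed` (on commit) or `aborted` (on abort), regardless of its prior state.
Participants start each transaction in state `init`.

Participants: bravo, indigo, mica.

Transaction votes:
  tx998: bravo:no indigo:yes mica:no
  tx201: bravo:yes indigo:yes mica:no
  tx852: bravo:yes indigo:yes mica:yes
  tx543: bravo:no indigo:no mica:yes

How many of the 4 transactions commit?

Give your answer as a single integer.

Answer: 1

Derivation:
tx998: no from bravo, mica -> abort (commits=0)
tx201: no from mica -> abort (commits=0)
tx852: all yes -> commit (commits=1)
tx543: no from bravo, indigo -> abort (commits=1)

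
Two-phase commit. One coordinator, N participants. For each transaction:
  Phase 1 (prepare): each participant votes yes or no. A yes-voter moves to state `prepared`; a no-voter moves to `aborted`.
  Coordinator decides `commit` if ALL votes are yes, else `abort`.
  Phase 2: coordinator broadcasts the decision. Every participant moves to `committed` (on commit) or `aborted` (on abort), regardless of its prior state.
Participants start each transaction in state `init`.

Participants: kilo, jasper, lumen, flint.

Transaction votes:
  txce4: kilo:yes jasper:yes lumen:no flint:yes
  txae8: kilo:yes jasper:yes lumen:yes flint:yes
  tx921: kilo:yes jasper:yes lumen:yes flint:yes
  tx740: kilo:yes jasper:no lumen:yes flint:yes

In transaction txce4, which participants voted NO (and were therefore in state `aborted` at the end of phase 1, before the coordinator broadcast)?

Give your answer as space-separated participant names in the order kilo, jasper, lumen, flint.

Txn txce4 phase 1: kilo yes -> prepared; jasper yes -> prepared; lumen no -> aborted; flint yes -> prepared

Answer: lumen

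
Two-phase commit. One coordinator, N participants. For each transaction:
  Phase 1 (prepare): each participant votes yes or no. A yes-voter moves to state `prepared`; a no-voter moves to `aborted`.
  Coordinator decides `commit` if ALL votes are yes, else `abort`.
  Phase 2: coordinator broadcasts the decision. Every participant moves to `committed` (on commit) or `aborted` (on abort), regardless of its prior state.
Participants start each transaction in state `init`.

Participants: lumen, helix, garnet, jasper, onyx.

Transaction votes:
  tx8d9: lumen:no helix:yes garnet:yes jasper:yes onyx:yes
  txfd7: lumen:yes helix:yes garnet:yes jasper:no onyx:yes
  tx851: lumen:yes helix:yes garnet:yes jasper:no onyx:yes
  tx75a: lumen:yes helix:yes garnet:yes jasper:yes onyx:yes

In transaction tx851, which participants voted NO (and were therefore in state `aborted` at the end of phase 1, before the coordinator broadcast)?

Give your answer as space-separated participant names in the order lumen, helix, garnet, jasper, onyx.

Answer: jasper

Derivation:
Txn tx851 phase 1: lumen yes -> prepared; helix yes -> prepared; garnet yes -> prepared; jasper no -> aborted; onyx yes -> prepared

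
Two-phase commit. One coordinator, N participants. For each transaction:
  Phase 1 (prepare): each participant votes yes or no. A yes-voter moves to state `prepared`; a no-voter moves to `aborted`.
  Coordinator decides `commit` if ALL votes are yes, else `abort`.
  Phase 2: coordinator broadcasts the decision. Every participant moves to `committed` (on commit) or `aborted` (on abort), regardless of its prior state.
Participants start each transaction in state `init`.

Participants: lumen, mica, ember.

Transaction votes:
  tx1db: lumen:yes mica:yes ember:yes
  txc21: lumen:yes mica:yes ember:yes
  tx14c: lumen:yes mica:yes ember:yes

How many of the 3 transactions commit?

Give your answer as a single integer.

tx1db: all yes -> commit (commits=1)
txc21: all yes -> commit (commits=2)
tx14c: all yes -> commit (commits=3)

Answer: 3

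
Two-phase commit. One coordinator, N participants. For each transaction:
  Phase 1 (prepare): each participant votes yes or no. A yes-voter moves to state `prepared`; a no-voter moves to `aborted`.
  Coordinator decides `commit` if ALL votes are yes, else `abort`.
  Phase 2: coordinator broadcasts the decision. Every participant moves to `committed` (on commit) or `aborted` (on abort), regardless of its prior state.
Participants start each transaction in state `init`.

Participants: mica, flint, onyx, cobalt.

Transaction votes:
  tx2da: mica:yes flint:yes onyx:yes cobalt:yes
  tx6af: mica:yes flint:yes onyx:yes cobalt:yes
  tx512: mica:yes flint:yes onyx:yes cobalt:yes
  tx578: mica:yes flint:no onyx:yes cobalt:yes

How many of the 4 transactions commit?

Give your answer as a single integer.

Answer: 3

Derivation:
tx2da: all yes -> commit (commits=1)
tx6af: all yes -> commit (commits=2)
tx512: all yes -> commit (commits=3)
tx578: no from flint -> abort (commits=3)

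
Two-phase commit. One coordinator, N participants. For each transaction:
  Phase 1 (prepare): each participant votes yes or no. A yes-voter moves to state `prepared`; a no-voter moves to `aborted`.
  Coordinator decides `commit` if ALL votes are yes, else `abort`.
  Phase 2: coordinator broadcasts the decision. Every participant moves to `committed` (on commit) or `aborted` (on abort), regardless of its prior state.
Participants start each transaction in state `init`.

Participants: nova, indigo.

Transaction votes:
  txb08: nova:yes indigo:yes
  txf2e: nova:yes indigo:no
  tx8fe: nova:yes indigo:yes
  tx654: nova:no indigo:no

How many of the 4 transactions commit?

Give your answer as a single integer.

Answer: 2

Derivation:
txb08: all yes -> commit (commits=1)
txf2e: no from indigo -> abort (commits=1)
tx8fe: all yes -> commit (commits=2)
tx654: no from nova, indigo -> abort (commits=2)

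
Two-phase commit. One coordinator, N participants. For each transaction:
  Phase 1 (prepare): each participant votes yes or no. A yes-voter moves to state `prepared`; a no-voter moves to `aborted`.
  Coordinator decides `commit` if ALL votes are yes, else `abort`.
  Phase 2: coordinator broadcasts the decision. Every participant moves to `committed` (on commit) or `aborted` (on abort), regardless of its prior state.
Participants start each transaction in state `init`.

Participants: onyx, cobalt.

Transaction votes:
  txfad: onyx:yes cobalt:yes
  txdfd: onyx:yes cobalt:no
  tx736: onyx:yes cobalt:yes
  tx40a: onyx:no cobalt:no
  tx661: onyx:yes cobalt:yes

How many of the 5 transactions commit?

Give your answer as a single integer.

Answer: 3

Derivation:
txfad: all yes -> commit (commits=1)
txdfd: no from cobalt -> abort (commits=1)
tx736: all yes -> commit (commits=2)
tx40a: no from onyx, cobalt -> abort (commits=2)
tx661: all yes -> commit (commits=3)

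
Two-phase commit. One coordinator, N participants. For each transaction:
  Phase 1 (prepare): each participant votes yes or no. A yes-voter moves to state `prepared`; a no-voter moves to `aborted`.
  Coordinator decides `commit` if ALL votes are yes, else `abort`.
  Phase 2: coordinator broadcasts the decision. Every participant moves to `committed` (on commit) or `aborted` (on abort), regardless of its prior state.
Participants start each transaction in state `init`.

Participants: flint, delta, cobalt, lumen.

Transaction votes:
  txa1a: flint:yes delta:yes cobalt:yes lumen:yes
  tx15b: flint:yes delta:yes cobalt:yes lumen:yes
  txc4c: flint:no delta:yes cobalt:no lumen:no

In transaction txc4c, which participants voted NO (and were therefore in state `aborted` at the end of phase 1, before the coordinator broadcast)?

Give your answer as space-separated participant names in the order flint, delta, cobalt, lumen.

Answer: flint cobalt lumen

Derivation:
Txn txc4c phase 1: flint no -> aborted; delta yes -> prepared; cobalt no -> aborted; lumen no -> aborted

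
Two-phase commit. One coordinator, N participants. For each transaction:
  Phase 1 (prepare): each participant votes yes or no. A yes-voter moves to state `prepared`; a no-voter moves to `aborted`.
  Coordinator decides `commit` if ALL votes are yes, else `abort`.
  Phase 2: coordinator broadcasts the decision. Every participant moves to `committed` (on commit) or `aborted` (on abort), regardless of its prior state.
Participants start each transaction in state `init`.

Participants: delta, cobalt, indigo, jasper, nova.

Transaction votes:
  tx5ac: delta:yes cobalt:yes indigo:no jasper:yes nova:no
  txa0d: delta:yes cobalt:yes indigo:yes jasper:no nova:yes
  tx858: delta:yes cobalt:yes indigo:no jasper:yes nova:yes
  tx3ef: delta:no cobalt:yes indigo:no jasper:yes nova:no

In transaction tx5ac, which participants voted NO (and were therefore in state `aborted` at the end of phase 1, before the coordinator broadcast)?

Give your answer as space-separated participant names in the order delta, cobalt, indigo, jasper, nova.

Txn tx5ac phase 1: delta yes -> prepared; cobalt yes -> prepared; indigo no -> aborted; jasper yes -> prepared; nova no -> aborted

Answer: indigo nova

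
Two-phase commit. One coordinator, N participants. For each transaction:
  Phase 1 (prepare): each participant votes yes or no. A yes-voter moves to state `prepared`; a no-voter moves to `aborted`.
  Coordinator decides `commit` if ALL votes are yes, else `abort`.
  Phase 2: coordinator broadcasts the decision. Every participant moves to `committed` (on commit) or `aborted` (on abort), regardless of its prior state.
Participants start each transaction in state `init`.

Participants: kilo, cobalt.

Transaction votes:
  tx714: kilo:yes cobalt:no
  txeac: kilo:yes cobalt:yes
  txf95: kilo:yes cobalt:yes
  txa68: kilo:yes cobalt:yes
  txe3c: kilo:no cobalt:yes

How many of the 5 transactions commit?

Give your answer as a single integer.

Answer: 3

Derivation:
tx714: no from cobalt -> abort (commits=0)
txeac: all yes -> commit (commits=1)
txf95: all yes -> commit (commits=2)
txa68: all yes -> commit (commits=3)
txe3c: no from kilo -> abort (commits=3)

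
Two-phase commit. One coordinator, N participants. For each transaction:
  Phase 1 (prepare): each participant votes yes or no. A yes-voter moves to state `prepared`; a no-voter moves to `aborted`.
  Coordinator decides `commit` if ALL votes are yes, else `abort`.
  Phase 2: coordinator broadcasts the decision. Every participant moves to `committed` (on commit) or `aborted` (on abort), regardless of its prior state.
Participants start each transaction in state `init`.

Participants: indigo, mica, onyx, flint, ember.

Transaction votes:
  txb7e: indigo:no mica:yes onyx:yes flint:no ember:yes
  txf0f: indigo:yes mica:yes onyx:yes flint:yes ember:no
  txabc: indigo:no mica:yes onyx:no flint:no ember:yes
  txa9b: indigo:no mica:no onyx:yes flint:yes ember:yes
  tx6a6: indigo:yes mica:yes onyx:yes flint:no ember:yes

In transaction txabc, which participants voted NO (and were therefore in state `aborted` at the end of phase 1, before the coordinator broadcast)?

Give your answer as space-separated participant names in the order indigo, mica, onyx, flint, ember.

Txn txabc phase 1: indigo no -> aborted; mica yes -> prepared; onyx no -> aborted; flint no -> aborted; ember yes -> prepared

Answer: indigo onyx flint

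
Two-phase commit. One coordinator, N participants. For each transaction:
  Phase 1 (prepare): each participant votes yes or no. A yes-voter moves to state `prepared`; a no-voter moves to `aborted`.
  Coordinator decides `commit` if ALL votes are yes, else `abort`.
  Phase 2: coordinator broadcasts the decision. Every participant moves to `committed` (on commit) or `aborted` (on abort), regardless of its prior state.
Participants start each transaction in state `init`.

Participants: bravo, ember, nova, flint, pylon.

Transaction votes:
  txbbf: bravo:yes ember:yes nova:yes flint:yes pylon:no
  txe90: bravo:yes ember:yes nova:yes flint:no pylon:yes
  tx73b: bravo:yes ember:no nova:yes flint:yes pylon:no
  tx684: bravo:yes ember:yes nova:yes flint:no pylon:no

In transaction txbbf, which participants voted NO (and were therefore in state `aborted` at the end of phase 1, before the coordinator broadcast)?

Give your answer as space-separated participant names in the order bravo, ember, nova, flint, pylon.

Answer: pylon

Derivation:
Txn txbbf phase 1: bravo yes -> prepared; ember yes -> prepared; nova yes -> prepared; flint yes -> prepared; pylon no -> aborted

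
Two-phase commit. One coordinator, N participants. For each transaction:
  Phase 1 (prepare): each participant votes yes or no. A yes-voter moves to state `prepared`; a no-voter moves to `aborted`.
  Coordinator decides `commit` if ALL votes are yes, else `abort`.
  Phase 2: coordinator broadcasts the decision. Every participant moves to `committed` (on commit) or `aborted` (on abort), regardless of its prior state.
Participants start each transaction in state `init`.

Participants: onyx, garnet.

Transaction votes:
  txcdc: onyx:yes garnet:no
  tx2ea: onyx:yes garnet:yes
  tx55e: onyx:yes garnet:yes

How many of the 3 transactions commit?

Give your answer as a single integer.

Answer: 2

Derivation:
txcdc: no from garnet -> abort (commits=0)
tx2ea: all yes -> commit (commits=1)
tx55e: all yes -> commit (commits=2)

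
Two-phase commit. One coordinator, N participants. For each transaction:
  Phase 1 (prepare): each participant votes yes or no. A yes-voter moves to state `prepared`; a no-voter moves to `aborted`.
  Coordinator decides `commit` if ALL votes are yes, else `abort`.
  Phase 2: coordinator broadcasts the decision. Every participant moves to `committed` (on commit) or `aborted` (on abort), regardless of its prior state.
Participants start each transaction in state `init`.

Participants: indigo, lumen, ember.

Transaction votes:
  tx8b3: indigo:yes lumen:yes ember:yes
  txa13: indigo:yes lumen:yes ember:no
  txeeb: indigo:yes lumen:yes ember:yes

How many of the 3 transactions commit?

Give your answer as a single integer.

tx8b3: all yes -> commit (commits=1)
txa13: no from ember -> abort (commits=1)
txeeb: all yes -> commit (commits=2)

Answer: 2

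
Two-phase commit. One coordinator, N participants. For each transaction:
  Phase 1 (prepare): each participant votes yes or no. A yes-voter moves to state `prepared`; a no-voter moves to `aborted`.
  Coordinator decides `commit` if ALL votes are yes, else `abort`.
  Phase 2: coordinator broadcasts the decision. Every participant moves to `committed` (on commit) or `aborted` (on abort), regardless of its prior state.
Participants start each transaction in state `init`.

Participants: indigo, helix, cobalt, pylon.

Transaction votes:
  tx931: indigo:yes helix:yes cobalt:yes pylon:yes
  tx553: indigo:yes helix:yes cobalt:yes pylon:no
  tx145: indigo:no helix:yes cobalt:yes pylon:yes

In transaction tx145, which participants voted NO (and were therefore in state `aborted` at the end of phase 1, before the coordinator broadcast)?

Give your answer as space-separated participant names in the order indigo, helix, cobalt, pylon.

Answer: indigo

Derivation:
Txn tx145 phase 1: indigo no -> aborted; helix yes -> prepared; cobalt yes -> prepared; pylon yes -> prepared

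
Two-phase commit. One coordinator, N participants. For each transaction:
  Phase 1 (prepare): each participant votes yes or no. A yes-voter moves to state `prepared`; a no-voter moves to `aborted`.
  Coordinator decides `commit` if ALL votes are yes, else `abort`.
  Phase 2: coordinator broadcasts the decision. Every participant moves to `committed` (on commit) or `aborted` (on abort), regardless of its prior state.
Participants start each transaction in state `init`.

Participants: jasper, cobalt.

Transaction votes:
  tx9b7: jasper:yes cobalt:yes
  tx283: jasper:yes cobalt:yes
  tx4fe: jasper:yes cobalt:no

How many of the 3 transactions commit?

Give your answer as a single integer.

tx9b7: all yes -> commit (commits=1)
tx283: all yes -> commit (commits=2)
tx4fe: no from cobalt -> abort (commits=2)

Answer: 2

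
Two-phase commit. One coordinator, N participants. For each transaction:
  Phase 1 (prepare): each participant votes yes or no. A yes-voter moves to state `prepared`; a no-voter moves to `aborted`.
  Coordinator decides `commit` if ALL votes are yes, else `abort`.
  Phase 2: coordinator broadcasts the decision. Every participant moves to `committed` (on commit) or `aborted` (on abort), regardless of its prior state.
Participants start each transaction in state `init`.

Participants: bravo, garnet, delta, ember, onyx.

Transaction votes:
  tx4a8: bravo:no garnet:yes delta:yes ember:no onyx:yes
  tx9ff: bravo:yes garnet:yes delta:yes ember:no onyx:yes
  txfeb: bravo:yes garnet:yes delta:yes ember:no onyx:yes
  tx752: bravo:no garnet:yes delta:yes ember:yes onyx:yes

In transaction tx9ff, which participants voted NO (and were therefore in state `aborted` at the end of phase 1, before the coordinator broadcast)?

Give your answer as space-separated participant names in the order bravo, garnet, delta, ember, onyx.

Answer: ember

Derivation:
Txn tx9ff phase 1: bravo yes -> prepared; garnet yes -> prepared; delta yes -> prepared; ember no -> aborted; onyx yes -> prepared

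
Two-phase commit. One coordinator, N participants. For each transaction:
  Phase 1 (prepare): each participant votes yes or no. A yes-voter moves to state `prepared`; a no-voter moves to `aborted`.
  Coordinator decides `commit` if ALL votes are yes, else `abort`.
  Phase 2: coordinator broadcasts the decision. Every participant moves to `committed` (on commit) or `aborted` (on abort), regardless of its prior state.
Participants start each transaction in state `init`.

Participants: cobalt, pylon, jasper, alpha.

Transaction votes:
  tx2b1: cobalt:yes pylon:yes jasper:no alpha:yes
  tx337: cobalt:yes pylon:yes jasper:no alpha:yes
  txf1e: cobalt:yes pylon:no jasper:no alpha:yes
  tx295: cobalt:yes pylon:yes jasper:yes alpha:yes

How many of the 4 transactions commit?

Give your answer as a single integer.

Answer: 1

Derivation:
tx2b1: no from jasper -> abort (commits=0)
tx337: no from jasper -> abort (commits=0)
txf1e: no from pylon, jasper -> abort (commits=0)
tx295: all yes -> commit (commits=1)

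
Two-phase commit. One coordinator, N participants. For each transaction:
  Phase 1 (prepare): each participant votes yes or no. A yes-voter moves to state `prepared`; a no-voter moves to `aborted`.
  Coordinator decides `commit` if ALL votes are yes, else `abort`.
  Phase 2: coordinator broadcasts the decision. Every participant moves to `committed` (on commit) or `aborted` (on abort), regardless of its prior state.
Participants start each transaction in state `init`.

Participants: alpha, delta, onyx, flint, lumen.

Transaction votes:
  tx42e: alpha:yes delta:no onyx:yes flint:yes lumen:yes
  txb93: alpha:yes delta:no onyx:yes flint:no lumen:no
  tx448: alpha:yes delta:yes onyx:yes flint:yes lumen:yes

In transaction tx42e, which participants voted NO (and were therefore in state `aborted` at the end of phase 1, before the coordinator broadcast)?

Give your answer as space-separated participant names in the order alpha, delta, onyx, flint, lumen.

Answer: delta

Derivation:
Txn tx42e phase 1: alpha yes -> prepared; delta no -> aborted; onyx yes -> prepared; flint yes -> prepared; lumen yes -> prepared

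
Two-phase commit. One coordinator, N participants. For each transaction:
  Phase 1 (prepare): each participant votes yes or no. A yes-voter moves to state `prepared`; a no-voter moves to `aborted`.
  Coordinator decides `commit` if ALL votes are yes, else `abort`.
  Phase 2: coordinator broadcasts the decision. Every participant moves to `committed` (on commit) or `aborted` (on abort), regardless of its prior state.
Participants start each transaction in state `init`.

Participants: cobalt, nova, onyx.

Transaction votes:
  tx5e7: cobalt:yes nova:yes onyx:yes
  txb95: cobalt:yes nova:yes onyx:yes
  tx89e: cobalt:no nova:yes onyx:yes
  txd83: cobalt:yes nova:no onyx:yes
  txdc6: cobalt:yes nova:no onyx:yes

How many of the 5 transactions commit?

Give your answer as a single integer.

Answer: 2

Derivation:
tx5e7: all yes -> commit (commits=1)
txb95: all yes -> commit (commits=2)
tx89e: no from cobalt -> abort (commits=2)
txd83: no from nova -> abort (commits=2)
txdc6: no from nova -> abort (commits=2)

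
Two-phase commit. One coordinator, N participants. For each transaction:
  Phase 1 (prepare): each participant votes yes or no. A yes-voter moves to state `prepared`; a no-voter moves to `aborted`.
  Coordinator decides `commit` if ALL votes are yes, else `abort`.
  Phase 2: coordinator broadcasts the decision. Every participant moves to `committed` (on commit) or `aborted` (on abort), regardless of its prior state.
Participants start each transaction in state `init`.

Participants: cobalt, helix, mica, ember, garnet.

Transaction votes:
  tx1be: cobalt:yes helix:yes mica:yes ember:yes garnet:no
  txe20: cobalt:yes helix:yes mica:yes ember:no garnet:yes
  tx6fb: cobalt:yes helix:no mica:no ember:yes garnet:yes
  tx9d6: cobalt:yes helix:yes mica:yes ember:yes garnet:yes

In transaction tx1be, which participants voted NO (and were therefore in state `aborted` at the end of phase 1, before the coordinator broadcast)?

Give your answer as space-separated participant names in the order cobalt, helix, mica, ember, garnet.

Answer: garnet

Derivation:
Txn tx1be phase 1: cobalt yes -> prepared; helix yes -> prepared; mica yes -> prepared; ember yes -> prepared; garnet no -> aborted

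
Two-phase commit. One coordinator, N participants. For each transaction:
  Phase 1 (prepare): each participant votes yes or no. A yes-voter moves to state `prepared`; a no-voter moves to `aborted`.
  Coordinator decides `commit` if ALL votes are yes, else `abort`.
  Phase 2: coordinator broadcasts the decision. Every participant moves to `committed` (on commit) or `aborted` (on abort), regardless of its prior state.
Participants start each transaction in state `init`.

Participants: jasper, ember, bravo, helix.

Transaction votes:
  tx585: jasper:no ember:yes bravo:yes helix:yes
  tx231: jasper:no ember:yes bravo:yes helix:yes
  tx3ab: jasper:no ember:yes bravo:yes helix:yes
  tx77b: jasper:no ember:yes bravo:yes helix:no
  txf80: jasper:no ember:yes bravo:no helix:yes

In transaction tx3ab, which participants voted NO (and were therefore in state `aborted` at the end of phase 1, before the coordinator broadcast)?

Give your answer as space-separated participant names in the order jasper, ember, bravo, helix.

Answer: jasper

Derivation:
Txn tx3ab phase 1: jasper no -> aborted; ember yes -> prepared; bravo yes -> prepared; helix yes -> prepared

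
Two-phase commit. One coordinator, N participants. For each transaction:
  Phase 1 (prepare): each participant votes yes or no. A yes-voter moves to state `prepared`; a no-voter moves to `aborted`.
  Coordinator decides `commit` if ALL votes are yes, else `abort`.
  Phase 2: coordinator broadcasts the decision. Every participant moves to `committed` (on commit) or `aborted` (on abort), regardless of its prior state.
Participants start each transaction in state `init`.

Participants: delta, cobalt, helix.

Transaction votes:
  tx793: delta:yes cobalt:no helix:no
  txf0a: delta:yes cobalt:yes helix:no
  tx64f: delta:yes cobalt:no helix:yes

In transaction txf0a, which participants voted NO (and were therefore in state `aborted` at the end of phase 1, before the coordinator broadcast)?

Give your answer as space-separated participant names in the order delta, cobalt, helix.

Txn txf0a phase 1: delta yes -> prepared; cobalt yes -> prepared; helix no -> aborted

Answer: helix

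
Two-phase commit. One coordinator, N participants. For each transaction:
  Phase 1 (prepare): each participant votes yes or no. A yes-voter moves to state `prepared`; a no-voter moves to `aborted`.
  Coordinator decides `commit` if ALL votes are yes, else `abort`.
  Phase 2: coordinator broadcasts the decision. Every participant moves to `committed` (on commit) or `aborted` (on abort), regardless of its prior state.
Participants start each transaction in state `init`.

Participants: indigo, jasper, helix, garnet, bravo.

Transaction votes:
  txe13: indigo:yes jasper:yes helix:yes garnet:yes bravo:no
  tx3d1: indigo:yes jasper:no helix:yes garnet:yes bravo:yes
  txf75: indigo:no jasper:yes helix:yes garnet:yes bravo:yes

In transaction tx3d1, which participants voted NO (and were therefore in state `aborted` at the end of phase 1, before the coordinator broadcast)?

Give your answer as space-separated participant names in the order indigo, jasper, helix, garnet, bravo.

Txn tx3d1 phase 1: indigo yes -> prepared; jasper no -> aborted; helix yes -> prepared; garnet yes -> prepared; bravo yes -> prepared

Answer: jasper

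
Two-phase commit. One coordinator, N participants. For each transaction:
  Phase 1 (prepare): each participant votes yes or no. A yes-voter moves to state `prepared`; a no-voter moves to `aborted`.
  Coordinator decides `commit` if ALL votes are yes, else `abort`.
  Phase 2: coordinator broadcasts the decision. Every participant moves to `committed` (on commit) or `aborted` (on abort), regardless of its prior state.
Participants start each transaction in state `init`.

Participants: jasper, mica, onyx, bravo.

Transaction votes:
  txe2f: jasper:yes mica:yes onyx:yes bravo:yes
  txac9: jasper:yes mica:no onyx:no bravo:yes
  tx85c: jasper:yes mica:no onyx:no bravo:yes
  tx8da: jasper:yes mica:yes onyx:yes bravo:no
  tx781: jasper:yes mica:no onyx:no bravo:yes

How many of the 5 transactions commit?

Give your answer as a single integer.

txe2f: all yes -> commit (commits=1)
txac9: no from mica, onyx -> abort (commits=1)
tx85c: no from mica, onyx -> abort (commits=1)
tx8da: no from bravo -> abort (commits=1)
tx781: no from mica, onyx -> abort (commits=1)

Answer: 1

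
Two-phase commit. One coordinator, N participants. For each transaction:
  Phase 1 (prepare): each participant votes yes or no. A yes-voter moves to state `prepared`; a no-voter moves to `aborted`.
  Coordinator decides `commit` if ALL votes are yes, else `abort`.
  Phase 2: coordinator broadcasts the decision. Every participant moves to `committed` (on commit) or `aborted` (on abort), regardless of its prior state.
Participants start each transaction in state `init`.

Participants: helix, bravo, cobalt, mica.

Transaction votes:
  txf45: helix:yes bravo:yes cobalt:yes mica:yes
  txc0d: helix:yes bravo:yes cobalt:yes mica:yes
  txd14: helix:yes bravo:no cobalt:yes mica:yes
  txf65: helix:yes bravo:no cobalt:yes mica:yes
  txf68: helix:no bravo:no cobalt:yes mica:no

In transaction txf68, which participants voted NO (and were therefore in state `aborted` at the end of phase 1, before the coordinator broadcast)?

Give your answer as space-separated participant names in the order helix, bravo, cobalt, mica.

Answer: helix bravo mica

Derivation:
Txn txf68 phase 1: helix no -> aborted; bravo no -> aborted; cobalt yes -> prepared; mica no -> aborted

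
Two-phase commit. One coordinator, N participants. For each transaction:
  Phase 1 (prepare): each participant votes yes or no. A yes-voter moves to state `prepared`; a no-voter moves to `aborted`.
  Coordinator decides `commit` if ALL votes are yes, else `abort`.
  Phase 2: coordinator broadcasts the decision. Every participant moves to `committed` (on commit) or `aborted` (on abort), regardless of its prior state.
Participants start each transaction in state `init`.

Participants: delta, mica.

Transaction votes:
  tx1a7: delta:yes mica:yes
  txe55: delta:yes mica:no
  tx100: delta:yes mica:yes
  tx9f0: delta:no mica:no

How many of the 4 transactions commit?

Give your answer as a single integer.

Answer: 2

Derivation:
tx1a7: all yes -> commit (commits=1)
txe55: no from mica -> abort (commits=1)
tx100: all yes -> commit (commits=2)
tx9f0: no from delta, mica -> abort (commits=2)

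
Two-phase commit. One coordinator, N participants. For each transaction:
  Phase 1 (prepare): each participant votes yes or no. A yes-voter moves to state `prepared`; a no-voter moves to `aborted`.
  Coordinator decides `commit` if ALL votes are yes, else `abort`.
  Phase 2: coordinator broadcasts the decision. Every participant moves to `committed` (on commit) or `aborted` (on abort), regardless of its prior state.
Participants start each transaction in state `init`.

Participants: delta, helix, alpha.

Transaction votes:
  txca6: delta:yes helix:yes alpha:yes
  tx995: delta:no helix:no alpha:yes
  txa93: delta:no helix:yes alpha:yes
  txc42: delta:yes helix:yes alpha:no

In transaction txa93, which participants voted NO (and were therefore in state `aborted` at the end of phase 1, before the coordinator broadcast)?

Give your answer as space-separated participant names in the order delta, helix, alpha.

Txn txa93 phase 1: delta no -> aborted; helix yes -> prepared; alpha yes -> prepared

Answer: delta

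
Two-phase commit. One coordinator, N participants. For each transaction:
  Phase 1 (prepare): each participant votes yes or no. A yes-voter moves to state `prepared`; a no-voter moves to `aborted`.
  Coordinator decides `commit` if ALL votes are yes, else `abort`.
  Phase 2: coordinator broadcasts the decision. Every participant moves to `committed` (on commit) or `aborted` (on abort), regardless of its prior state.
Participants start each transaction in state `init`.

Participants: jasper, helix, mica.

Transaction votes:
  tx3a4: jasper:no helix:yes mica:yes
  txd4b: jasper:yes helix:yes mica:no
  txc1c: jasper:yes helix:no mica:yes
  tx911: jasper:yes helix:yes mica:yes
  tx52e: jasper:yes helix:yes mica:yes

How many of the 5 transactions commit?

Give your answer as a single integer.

Answer: 2

Derivation:
tx3a4: no from jasper -> abort (commits=0)
txd4b: no from mica -> abort (commits=0)
txc1c: no from helix -> abort (commits=0)
tx911: all yes -> commit (commits=1)
tx52e: all yes -> commit (commits=2)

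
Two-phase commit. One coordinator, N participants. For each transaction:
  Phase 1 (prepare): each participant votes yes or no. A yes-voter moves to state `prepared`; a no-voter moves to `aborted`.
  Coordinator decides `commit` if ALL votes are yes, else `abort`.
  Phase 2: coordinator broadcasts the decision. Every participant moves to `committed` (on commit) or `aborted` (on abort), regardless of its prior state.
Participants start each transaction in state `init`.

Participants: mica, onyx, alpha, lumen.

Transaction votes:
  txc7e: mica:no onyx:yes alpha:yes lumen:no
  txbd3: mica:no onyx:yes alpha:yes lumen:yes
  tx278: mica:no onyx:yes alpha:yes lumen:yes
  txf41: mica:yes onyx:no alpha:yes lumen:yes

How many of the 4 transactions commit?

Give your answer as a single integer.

Answer: 0

Derivation:
txc7e: no from mica, lumen -> abort (commits=0)
txbd3: no from mica -> abort (commits=0)
tx278: no from mica -> abort (commits=0)
txf41: no from onyx -> abort (commits=0)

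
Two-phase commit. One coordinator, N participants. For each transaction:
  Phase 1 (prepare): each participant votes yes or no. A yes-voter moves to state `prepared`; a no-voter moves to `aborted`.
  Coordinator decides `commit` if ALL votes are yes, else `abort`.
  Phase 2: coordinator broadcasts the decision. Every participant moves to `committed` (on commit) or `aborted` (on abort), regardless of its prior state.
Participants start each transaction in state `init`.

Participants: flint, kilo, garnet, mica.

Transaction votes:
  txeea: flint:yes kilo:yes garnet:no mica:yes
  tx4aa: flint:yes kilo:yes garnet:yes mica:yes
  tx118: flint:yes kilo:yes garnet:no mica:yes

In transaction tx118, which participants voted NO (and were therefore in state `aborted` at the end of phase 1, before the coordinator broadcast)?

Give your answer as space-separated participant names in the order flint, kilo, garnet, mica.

Answer: garnet

Derivation:
Txn tx118 phase 1: flint yes -> prepared; kilo yes -> prepared; garnet no -> aborted; mica yes -> prepared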